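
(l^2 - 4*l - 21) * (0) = 0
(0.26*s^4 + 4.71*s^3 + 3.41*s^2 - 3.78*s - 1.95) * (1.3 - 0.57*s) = -0.1482*s^5 - 2.3467*s^4 + 4.1793*s^3 + 6.5876*s^2 - 3.8025*s - 2.535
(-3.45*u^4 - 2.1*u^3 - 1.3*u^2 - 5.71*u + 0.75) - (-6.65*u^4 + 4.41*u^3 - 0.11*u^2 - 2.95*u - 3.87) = 3.2*u^4 - 6.51*u^3 - 1.19*u^2 - 2.76*u + 4.62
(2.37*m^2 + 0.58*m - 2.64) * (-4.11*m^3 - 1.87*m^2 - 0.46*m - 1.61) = -9.7407*m^5 - 6.8157*m^4 + 8.6756*m^3 + 0.8543*m^2 + 0.2806*m + 4.2504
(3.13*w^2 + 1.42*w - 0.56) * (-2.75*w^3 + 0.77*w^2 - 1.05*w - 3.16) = -8.6075*w^5 - 1.4949*w^4 - 0.6531*w^3 - 11.813*w^2 - 3.8992*w + 1.7696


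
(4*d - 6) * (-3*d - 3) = -12*d^2 + 6*d + 18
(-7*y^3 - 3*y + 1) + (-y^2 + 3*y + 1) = -7*y^3 - y^2 + 2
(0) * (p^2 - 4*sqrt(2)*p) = 0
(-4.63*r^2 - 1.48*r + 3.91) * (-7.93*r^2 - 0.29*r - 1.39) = 36.7159*r^4 + 13.0791*r^3 - 24.1414*r^2 + 0.9233*r - 5.4349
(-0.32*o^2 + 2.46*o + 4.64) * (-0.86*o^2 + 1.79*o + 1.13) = 0.2752*o^4 - 2.6884*o^3 + 0.0514000000000006*o^2 + 11.0854*o + 5.2432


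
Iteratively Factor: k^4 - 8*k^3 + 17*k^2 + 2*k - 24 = (k + 1)*(k^3 - 9*k^2 + 26*k - 24) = (k - 2)*(k + 1)*(k^2 - 7*k + 12) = (k - 3)*(k - 2)*(k + 1)*(k - 4)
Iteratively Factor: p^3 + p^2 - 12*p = (p)*(p^2 + p - 12) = p*(p - 3)*(p + 4)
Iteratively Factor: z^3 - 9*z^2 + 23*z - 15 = (z - 1)*(z^2 - 8*z + 15) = (z - 5)*(z - 1)*(z - 3)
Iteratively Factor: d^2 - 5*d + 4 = (d - 4)*(d - 1)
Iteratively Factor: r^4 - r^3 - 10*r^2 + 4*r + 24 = (r + 2)*(r^3 - 3*r^2 - 4*r + 12) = (r - 3)*(r + 2)*(r^2 - 4) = (r - 3)*(r + 2)^2*(r - 2)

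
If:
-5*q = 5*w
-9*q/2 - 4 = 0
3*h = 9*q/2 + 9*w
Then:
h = 4/3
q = -8/9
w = 8/9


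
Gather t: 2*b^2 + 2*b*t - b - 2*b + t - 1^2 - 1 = 2*b^2 - 3*b + t*(2*b + 1) - 2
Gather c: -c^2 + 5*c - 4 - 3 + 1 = -c^2 + 5*c - 6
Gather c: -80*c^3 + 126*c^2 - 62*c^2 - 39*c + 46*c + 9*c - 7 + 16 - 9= -80*c^3 + 64*c^2 + 16*c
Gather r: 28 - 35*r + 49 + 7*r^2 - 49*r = 7*r^2 - 84*r + 77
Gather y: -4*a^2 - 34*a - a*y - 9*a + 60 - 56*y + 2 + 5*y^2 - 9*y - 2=-4*a^2 - 43*a + 5*y^2 + y*(-a - 65) + 60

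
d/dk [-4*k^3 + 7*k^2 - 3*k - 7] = -12*k^2 + 14*k - 3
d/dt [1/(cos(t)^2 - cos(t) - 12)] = (2*cos(t) - 1)*sin(t)/(sin(t)^2 + cos(t) + 11)^2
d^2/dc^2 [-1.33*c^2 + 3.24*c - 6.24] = -2.66000000000000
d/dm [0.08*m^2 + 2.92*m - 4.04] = 0.16*m + 2.92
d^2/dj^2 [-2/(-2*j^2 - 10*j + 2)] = 2*(-j^2 - 5*j + (2*j + 5)^2 + 1)/(j^2 + 5*j - 1)^3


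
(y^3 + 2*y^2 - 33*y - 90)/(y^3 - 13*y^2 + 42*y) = (y^2 + 8*y + 15)/(y*(y - 7))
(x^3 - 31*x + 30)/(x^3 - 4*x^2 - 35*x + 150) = (x - 1)/(x - 5)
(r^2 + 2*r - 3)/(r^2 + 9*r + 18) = (r - 1)/(r + 6)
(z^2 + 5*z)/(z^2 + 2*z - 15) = z/(z - 3)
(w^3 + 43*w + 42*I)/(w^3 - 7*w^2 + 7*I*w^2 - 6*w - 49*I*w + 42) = (w - 7*I)/(w - 7)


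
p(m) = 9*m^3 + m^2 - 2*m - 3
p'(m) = 27*m^2 + 2*m - 2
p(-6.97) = -2987.96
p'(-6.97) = 1295.74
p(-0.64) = -3.67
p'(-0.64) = 7.78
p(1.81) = 50.02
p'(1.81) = 90.07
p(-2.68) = -163.70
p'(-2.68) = 186.56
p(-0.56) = -3.15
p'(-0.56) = 5.35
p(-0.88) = -6.60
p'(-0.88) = 17.15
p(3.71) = 462.93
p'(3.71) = 377.05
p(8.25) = 5102.20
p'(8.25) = 1852.19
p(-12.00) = -15387.00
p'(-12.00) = 3862.00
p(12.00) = 15669.00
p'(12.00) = 3910.00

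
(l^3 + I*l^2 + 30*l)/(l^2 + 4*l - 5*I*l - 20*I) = l*(l + 6*I)/(l + 4)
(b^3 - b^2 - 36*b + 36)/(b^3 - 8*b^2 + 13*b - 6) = (b + 6)/(b - 1)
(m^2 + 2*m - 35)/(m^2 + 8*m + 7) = (m - 5)/(m + 1)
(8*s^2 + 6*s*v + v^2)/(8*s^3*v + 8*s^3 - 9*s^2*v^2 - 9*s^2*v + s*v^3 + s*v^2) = (8*s^2 + 6*s*v + v^2)/(s*(8*s^2*v + 8*s^2 - 9*s*v^2 - 9*s*v + v^3 + v^2))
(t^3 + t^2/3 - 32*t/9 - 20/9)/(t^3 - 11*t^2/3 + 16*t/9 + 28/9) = (3*t + 5)/(3*t - 7)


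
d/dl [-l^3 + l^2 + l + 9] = -3*l^2 + 2*l + 1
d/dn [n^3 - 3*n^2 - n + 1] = 3*n^2 - 6*n - 1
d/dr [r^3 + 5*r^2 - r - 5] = 3*r^2 + 10*r - 1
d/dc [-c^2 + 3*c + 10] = 3 - 2*c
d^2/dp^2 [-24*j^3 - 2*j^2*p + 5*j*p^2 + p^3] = 10*j + 6*p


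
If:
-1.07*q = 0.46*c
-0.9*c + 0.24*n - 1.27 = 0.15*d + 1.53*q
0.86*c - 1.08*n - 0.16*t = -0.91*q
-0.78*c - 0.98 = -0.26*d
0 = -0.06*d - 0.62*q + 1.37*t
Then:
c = -3.14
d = -5.66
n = -1.42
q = 1.35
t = 0.36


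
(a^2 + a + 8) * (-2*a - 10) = -2*a^3 - 12*a^2 - 26*a - 80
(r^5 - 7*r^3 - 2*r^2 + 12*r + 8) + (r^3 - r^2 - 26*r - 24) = r^5 - 6*r^3 - 3*r^2 - 14*r - 16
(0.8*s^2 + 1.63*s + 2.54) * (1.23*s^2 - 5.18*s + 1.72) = 0.984*s^4 - 2.1391*s^3 - 3.9432*s^2 - 10.3536*s + 4.3688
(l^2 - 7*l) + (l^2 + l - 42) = 2*l^2 - 6*l - 42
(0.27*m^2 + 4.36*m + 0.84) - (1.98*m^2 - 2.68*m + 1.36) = -1.71*m^2 + 7.04*m - 0.52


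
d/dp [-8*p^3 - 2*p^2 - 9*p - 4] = -24*p^2 - 4*p - 9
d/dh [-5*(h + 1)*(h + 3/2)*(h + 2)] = -15*h^2 - 45*h - 65/2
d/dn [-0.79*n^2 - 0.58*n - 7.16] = -1.58*n - 0.58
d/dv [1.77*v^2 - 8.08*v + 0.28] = 3.54*v - 8.08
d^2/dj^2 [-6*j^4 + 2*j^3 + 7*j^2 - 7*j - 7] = -72*j^2 + 12*j + 14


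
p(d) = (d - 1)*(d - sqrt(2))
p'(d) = 2*d - sqrt(2) - 1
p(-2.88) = 16.66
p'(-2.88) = -8.17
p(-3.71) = 24.14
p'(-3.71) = -9.83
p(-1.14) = 5.47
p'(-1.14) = -4.69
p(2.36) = 1.29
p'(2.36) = 2.31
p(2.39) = 1.36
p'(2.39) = 2.37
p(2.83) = 2.59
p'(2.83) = 3.25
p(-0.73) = 3.71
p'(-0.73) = -3.87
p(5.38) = 17.37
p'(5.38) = 8.35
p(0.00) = 1.41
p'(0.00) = -2.41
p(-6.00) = 51.90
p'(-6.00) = -14.41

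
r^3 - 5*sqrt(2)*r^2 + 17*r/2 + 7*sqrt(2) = (r - 7*sqrt(2)/2)*(r - 2*sqrt(2))*(r + sqrt(2)/2)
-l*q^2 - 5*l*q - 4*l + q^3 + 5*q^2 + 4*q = (-l + q)*(q + 1)*(q + 4)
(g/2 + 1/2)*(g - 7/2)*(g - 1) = g^3/2 - 7*g^2/4 - g/2 + 7/4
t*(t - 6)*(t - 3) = t^3 - 9*t^2 + 18*t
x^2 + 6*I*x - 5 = (x + I)*(x + 5*I)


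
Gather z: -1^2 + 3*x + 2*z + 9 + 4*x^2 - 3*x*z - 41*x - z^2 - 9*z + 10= 4*x^2 - 38*x - z^2 + z*(-3*x - 7) + 18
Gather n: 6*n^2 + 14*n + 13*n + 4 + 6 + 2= 6*n^2 + 27*n + 12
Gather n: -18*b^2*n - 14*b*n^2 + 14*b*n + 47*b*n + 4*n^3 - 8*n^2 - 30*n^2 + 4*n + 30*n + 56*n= 4*n^3 + n^2*(-14*b - 38) + n*(-18*b^2 + 61*b + 90)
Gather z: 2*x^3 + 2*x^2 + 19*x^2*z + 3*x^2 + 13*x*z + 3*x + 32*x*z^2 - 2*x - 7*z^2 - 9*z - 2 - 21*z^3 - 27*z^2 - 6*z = 2*x^3 + 5*x^2 + x - 21*z^3 + z^2*(32*x - 34) + z*(19*x^2 + 13*x - 15) - 2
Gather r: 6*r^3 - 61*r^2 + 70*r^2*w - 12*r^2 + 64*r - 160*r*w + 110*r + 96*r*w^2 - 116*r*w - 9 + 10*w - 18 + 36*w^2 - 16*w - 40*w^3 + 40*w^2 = 6*r^3 + r^2*(70*w - 73) + r*(96*w^2 - 276*w + 174) - 40*w^3 + 76*w^2 - 6*w - 27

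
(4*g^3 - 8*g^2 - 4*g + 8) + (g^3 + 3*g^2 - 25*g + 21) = 5*g^3 - 5*g^2 - 29*g + 29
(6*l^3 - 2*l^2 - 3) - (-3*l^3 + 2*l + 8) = 9*l^3 - 2*l^2 - 2*l - 11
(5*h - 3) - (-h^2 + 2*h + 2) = h^2 + 3*h - 5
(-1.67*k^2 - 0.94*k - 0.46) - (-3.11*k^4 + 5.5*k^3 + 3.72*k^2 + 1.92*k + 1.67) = 3.11*k^4 - 5.5*k^3 - 5.39*k^2 - 2.86*k - 2.13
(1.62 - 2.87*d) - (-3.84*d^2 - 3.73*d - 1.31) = 3.84*d^2 + 0.86*d + 2.93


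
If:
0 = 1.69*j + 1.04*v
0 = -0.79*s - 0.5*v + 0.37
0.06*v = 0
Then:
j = 0.00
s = 0.47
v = 0.00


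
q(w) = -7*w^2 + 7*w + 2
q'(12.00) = -161.00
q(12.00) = -922.00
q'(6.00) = -77.00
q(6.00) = -208.00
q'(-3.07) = 49.98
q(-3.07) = -85.46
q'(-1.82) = 32.48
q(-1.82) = -33.93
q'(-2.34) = 39.76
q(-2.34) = -52.71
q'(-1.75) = 31.50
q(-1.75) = -31.69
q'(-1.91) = 33.74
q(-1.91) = -36.91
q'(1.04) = -7.56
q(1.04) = 1.71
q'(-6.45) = 97.30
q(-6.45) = -334.37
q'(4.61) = -57.54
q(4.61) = -114.49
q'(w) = 7 - 14*w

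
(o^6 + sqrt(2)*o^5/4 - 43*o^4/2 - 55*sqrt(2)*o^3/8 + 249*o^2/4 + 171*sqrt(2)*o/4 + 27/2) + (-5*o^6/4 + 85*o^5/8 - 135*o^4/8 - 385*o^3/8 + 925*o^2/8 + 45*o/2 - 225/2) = -o^6/4 + sqrt(2)*o^5/4 + 85*o^5/8 - 307*o^4/8 - 385*o^3/8 - 55*sqrt(2)*o^3/8 + 1423*o^2/8 + 45*o/2 + 171*sqrt(2)*o/4 - 99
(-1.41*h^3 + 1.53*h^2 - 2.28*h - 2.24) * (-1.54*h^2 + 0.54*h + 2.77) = 2.1714*h^5 - 3.1176*h^4 + 0.4317*h^3 + 6.4565*h^2 - 7.5252*h - 6.2048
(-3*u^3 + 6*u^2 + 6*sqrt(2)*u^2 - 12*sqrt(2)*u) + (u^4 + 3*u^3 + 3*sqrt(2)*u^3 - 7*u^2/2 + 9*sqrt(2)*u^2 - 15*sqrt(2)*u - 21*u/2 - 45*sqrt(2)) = u^4 + 3*sqrt(2)*u^3 + 5*u^2/2 + 15*sqrt(2)*u^2 - 27*sqrt(2)*u - 21*u/2 - 45*sqrt(2)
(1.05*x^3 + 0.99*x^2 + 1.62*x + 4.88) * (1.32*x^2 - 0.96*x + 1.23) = 1.386*x^5 + 0.2988*x^4 + 2.4795*x^3 + 6.1041*x^2 - 2.6922*x + 6.0024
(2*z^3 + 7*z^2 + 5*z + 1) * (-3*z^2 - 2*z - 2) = -6*z^5 - 25*z^4 - 33*z^3 - 27*z^2 - 12*z - 2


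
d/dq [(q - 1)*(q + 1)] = 2*q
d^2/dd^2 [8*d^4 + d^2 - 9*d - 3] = 96*d^2 + 2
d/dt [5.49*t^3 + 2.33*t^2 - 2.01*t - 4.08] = 16.47*t^2 + 4.66*t - 2.01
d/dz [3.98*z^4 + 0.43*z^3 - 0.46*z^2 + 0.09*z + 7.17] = 15.92*z^3 + 1.29*z^2 - 0.92*z + 0.09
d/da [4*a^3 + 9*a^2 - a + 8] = 12*a^2 + 18*a - 1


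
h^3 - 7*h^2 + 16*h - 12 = (h - 3)*(h - 2)^2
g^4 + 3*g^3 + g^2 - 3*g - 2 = (g - 1)*(g + 1)^2*(g + 2)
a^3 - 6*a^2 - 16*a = a*(a - 8)*(a + 2)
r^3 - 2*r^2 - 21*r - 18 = (r - 6)*(r + 1)*(r + 3)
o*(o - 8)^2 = o^3 - 16*o^2 + 64*o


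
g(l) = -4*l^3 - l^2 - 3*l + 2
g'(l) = -12*l^2 - 2*l - 3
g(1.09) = -7.64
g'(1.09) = -19.44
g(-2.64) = 76.55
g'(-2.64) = -81.36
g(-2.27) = 50.45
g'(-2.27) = -60.29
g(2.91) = -113.77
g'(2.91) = -110.44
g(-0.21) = 2.62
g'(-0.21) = -3.11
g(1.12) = -8.23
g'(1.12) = -20.29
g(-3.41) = 159.21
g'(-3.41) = -135.72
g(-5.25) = 569.00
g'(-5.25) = -323.25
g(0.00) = 2.00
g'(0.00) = -3.00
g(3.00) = -124.00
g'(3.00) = -117.00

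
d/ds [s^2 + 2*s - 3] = 2*s + 2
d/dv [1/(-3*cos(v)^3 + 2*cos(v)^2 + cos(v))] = (-9*sin(v) + sin(v)/cos(v)^2 + 4*tan(v))/((cos(v) - 1)^2*(3*cos(v) + 1)^2)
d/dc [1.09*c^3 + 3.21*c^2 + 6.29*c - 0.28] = 3.27*c^2 + 6.42*c + 6.29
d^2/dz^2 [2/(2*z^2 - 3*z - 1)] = 4*(4*z^2 - 6*z - (4*z - 3)^2 - 2)/(-2*z^2 + 3*z + 1)^3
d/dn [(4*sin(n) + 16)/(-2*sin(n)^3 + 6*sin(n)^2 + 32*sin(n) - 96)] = 2*(2*sin(n) - 7)*cos(n)/((sin(n) - 4)^2*(sin(n) - 3)^2)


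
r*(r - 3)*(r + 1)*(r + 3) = r^4 + r^3 - 9*r^2 - 9*r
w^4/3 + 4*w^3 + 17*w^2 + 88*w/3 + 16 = (w/3 + 1)*(w + 1)*(w + 4)^2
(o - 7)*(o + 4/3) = o^2 - 17*o/3 - 28/3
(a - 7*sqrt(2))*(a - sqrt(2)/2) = a^2 - 15*sqrt(2)*a/2 + 7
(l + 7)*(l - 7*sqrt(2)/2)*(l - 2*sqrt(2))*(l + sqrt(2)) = l^4 - 9*sqrt(2)*l^3/2 + 7*l^3 - 63*sqrt(2)*l^2/2 + 3*l^2 + 14*sqrt(2)*l + 21*l + 98*sqrt(2)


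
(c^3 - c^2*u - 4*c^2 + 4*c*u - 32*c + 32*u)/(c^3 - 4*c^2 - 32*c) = (c - u)/c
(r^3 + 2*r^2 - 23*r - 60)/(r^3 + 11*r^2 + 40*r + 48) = (r - 5)/(r + 4)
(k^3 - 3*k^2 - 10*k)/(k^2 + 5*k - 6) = k*(k^2 - 3*k - 10)/(k^2 + 5*k - 6)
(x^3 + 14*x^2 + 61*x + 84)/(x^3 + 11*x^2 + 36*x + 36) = (x^2 + 11*x + 28)/(x^2 + 8*x + 12)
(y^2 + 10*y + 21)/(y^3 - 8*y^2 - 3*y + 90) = (y + 7)/(y^2 - 11*y + 30)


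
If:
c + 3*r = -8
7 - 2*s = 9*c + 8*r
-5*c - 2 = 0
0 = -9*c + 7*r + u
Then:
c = -2/5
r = -38/15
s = 463/30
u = 212/15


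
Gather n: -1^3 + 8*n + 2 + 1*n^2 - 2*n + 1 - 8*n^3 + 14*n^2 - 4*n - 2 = -8*n^3 + 15*n^2 + 2*n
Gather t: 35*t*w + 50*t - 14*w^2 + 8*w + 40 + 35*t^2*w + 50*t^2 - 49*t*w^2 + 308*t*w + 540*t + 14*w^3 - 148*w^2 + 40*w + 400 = t^2*(35*w + 50) + t*(-49*w^2 + 343*w + 590) + 14*w^3 - 162*w^2 + 48*w + 440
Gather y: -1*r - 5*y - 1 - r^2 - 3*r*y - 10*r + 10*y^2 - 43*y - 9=-r^2 - 11*r + 10*y^2 + y*(-3*r - 48) - 10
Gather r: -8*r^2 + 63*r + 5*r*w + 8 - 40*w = -8*r^2 + r*(5*w + 63) - 40*w + 8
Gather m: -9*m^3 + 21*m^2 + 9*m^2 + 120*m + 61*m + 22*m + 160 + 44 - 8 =-9*m^3 + 30*m^2 + 203*m + 196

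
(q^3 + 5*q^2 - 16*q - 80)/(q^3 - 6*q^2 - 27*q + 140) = (q + 4)/(q - 7)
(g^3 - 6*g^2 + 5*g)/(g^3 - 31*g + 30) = g/(g + 6)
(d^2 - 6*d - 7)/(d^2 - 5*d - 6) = (d - 7)/(d - 6)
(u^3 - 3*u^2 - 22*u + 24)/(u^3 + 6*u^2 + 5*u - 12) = (u - 6)/(u + 3)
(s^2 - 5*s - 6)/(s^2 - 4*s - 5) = (s - 6)/(s - 5)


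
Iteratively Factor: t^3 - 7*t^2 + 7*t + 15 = (t - 3)*(t^2 - 4*t - 5) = (t - 5)*(t - 3)*(t + 1)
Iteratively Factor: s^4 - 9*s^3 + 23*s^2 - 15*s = (s)*(s^3 - 9*s^2 + 23*s - 15) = s*(s - 1)*(s^2 - 8*s + 15) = s*(s - 3)*(s - 1)*(s - 5)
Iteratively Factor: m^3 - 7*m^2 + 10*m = (m)*(m^2 - 7*m + 10) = m*(m - 5)*(m - 2)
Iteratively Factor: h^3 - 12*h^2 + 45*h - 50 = (h - 2)*(h^2 - 10*h + 25) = (h - 5)*(h - 2)*(h - 5)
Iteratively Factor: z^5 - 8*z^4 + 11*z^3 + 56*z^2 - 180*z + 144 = (z + 3)*(z^4 - 11*z^3 + 44*z^2 - 76*z + 48) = (z - 3)*(z + 3)*(z^3 - 8*z^2 + 20*z - 16) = (z - 3)*(z - 2)*(z + 3)*(z^2 - 6*z + 8) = (z - 4)*(z - 3)*(z - 2)*(z + 3)*(z - 2)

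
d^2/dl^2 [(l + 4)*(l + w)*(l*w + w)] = 2*w*(3*l + w + 5)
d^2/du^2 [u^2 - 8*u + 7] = 2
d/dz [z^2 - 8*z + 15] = 2*z - 8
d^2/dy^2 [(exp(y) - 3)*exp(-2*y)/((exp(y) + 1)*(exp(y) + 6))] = (9*exp(5*y) + 29*exp(4*y) - 275*exp(3*y) - 1413*exp(2*y) - 1350*exp(y) - 432)*exp(-2*y)/(exp(6*y) + 21*exp(5*y) + 165*exp(4*y) + 595*exp(3*y) + 990*exp(2*y) + 756*exp(y) + 216)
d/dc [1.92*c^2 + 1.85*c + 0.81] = 3.84*c + 1.85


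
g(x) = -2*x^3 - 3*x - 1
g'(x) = -6*x^2 - 3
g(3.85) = -126.68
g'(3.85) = -91.94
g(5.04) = -272.17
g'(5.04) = -155.41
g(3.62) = -106.74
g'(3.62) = -81.63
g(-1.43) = 9.14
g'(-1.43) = -15.27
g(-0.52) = 0.84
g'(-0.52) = -4.62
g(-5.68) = 382.54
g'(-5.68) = -196.57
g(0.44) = -2.49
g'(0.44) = -4.16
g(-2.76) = 49.33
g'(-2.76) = -48.71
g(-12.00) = 3491.00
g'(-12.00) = -867.00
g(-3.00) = 62.00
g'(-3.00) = -57.00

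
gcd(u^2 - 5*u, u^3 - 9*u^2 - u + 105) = u - 5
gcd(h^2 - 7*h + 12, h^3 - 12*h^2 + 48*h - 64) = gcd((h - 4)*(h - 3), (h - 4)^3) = h - 4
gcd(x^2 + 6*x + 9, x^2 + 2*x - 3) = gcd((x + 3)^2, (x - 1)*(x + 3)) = x + 3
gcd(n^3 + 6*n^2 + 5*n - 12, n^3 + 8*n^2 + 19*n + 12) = n^2 + 7*n + 12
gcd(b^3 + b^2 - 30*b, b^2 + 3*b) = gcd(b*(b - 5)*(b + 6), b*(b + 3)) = b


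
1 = 1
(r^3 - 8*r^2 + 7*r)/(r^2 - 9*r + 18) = r*(r^2 - 8*r + 7)/(r^2 - 9*r + 18)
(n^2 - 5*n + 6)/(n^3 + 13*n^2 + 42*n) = (n^2 - 5*n + 6)/(n*(n^2 + 13*n + 42))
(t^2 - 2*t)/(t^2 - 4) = t/(t + 2)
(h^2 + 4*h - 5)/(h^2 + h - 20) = (h - 1)/(h - 4)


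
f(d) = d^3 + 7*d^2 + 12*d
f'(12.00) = 612.00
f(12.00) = 2880.00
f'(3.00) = 81.00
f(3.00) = 126.00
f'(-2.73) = -3.86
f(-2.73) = -0.94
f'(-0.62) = 4.47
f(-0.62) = -4.99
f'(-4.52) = 10.01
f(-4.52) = -3.57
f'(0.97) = 28.40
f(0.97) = 19.14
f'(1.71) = 44.71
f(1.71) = 45.99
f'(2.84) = 75.96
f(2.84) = 113.45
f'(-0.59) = 4.78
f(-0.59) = -4.85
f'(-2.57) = -4.17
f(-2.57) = -1.58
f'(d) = 3*d^2 + 14*d + 12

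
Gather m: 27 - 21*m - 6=21 - 21*m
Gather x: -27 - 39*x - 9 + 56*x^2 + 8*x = 56*x^2 - 31*x - 36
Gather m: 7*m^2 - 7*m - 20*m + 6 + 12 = 7*m^2 - 27*m + 18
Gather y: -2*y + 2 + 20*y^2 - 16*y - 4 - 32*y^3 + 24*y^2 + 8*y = -32*y^3 + 44*y^2 - 10*y - 2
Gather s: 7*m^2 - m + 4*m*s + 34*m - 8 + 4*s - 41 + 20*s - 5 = 7*m^2 + 33*m + s*(4*m + 24) - 54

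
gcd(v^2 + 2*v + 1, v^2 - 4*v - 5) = v + 1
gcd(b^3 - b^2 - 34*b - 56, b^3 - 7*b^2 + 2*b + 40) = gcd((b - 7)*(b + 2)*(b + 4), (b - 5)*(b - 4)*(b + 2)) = b + 2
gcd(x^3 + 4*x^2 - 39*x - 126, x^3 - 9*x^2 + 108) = x^2 - 3*x - 18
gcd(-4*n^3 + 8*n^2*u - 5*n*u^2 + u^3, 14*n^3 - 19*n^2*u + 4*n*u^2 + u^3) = 2*n^2 - 3*n*u + u^2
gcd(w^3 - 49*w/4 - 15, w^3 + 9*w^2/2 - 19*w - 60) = w^2 - 3*w/2 - 10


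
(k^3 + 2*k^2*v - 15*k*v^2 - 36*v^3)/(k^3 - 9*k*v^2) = (-k^2 + k*v + 12*v^2)/(k*(-k + 3*v))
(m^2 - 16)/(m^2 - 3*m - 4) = (m + 4)/(m + 1)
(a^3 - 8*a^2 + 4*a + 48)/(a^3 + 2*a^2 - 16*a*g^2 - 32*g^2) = (a^2 - 10*a + 24)/(a^2 - 16*g^2)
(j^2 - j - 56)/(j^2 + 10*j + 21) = (j - 8)/(j + 3)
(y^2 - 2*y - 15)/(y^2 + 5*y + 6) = (y - 5)/(y + 2)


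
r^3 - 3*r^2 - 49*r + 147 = (r - 7)*(r - 3)*(r + 7)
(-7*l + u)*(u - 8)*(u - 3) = -7*l*u^2 + 77*l*u - 168*l + u^3 - 11*u^2 + 24*u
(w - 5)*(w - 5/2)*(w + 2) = w^3 - 11*w^2/2 - 5*w/2 + 25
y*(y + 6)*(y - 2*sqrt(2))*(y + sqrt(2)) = y^4 - sqrt(2)*y^3 + 6*y^3 - 6*sqrt(2)*y^2 - 4*y^2 - 24*y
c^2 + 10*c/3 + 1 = (c + 1/3)*(c + 3)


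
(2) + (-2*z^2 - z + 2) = -2*z^2 - z + 4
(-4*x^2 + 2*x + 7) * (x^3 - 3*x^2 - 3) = -4*x^5 + 14*x^4 + x^3 - 9*x^2 - 6*x - 21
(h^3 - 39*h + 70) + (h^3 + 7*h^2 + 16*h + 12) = 2*h^3 + 7*h^2 - 23*h + 82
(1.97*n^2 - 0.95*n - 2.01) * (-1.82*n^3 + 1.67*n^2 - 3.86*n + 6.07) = -3.5854*n^5 + 5.0189*n^4 - 5.5325*n^3 + 12.2682*n^2 + 1.9921*n - 12.2007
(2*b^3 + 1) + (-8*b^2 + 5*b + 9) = 2*b^3 - 8*b^2 + 5*b + 10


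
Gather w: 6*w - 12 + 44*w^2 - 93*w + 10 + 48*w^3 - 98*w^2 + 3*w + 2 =48*w^3 - 54*w^2 - 84*w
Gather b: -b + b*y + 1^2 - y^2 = b*(y - 1) - y^2 + 1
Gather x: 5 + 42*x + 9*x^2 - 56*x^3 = -56*x^3 + 9*x^2 + 42*x + 5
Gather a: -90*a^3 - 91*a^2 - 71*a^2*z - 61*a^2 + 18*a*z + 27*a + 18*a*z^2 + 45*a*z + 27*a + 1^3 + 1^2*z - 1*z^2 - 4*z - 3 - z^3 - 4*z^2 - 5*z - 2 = -90*a^3 + a^2*(-71*z - 152) + a*(18*z^2 + 63*z + 54) - z^3 - 5*z^2 - 8*z - 4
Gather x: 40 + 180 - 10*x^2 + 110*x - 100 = -10*x^2 + 110*x + 120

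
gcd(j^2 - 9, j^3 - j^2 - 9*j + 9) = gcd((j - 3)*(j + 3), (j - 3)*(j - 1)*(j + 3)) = j^2 - 9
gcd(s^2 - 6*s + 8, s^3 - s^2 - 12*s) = s - 4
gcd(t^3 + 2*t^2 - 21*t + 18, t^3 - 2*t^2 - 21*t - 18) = 1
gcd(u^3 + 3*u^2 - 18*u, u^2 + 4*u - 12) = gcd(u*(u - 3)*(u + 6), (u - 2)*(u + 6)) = u + 6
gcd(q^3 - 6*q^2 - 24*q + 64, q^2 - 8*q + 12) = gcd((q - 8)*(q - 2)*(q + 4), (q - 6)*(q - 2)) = q - 2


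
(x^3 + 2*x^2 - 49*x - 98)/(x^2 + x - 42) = (x^2 - 5*x - 14)/(x - 6)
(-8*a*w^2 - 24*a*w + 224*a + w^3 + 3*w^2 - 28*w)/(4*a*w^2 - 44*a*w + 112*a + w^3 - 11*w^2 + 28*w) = (-8*a*w - 56*a + w^2 + 7*w)/(4*a*w - 28*a + w^2 - 7*w)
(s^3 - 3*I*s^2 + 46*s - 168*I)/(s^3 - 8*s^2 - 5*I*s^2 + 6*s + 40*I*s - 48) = (s^2 + 3*I*s + 28)/(s^2 + s*(-8 + I) - 8*I)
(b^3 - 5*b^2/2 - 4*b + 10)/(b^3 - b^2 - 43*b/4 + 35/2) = 2*(b + 2)/(2*b + 7)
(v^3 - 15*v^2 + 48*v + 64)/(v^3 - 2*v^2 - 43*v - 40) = (v - 8)/(v + 5)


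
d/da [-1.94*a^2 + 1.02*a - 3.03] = 1.02 - 3.88*a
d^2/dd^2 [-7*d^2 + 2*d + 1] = -14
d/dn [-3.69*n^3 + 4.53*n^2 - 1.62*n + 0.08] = -11.07*n^2 + 9.06*n - 1.62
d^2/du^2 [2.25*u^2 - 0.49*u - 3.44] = 4.50000000000000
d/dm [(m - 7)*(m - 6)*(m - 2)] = 3*m^2 - 30*m + 68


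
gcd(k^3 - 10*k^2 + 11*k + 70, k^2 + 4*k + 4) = k + 2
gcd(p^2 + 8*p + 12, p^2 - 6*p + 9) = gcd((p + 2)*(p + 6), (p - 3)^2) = 1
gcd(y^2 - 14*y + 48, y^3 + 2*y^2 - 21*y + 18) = 1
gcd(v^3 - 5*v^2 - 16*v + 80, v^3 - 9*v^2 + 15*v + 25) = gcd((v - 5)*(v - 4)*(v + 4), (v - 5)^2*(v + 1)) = v - 5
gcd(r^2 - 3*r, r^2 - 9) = r - 3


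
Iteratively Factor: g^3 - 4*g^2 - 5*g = (g + 1)*(g^2 - 5*g) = g*(g + 1)*(g - 5)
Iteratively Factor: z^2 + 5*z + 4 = (z + 4)*(z + 1)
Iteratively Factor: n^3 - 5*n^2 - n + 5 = (n + 1)*(n^2 - 6*n + 5) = (n - 1)*(n + 1)*(n - 5)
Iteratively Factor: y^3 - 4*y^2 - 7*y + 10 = (y + 2)*(y^2 - 6*y + 5) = (y - 5)*(y + 2)*(y - 1)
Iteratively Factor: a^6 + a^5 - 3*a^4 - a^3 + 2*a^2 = (a - 1)*(a^5 + 2*a^4 - a^3 - 2*a^2) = a*(a - 1)*(a^4 + 2*a^3 - a^2 - 2*a) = a*(a - 1)*(a + 1)*(a^3 + a^2 - 2*a) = a*(a - 1)^2*(a + 1)*(a^2 + 2*a) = a^2*(a - 1)^2*(a + 1)*(a + 2)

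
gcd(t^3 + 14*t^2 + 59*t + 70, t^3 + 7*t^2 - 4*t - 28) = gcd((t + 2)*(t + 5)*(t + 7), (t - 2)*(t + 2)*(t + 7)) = t^2 + 9*t + 14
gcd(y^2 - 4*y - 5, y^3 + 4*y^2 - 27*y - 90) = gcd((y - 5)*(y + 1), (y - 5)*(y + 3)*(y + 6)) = y - 5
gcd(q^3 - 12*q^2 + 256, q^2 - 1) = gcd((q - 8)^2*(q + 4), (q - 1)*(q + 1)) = 1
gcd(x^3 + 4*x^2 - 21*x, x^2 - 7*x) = x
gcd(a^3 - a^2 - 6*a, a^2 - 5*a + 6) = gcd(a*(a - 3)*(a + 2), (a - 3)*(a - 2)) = a - 3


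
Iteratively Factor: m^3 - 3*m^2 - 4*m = (m + 1)*(m^2 - 4*m) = (m - 4)*(m + 1)*(m)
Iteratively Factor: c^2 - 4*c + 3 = (c - 1)*(c - 3)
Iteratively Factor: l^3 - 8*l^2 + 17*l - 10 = (l - 2)*(l^2 - 6*l + 5) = (l - 2)*(l - 1)*(l - 5)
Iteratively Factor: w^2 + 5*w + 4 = (w + 1)*(w + 4)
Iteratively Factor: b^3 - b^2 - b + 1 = (b - 1)*(b^2 - 1) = (b - 1)*(b + 1)*(b - 1)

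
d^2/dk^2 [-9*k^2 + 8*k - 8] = -18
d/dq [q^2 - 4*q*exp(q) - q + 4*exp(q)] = -4*q*exp(q) + 2*q - 1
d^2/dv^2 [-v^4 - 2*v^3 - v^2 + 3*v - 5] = -12*v^2 - 12*v - 2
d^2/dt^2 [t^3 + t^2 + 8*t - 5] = 6*t + 2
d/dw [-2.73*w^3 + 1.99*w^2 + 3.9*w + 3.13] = -8.19*w^2 + 3.98*w + 3.9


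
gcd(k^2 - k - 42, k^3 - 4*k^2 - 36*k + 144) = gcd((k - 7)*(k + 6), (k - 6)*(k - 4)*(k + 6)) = k + 6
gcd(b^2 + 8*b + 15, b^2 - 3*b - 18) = b + 3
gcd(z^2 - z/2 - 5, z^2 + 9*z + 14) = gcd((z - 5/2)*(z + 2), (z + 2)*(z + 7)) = z + 2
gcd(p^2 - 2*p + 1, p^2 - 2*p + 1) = p^2 - 2*p + 1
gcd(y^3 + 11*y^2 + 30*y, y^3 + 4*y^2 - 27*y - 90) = y + 6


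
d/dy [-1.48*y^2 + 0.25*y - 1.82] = 0.25 - 2.96*y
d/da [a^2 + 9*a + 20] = 2*a + 9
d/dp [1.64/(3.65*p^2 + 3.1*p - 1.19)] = (-11.972*p - 5.084)/(3.65*p^2 + 3.1*p - 1.19)^2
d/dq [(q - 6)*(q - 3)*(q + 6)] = 3*q^2 - 6*q - 36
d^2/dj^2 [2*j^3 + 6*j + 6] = 12*j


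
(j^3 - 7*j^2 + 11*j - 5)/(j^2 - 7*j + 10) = (j^2 - 2*j + 1)/(j - 2)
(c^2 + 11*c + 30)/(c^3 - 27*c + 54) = (c + 5)/(c^2 - 6*c + 9)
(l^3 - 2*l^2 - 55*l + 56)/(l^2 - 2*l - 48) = (l^2 + 6*l - 7)/(l + 6)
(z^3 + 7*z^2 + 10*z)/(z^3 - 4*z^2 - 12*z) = (z + 5)/(z - 6)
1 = 1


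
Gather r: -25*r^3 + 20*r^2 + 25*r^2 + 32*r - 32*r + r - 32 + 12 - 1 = -25*r^3 + 45*r^2 + r - 21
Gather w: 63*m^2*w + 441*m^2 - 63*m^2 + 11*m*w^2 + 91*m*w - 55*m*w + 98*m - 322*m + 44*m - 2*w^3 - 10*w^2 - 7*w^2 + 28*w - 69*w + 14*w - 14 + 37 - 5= 378*m^2 - 180*m - 2*w^3 + w^2*(11*m - 17) + w*(63*m^2 + 36*m - 27) + 18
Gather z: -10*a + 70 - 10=60 - 10*a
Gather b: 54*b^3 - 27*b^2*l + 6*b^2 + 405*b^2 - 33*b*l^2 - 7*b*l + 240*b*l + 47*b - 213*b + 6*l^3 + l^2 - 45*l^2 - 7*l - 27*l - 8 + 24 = 54*b^3 + b^2*(411 - 27*l) + b*(-33*l^2 + 233*l - 166) + 6*l^3 - 44*l^2 - 34*l + 16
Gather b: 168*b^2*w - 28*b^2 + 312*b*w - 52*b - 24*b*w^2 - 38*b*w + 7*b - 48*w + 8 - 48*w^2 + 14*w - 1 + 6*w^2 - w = b^2*(168*w - 28) + b*(-24*w^2 + 274*w - 45) - 42*w^2 - 35*w + 7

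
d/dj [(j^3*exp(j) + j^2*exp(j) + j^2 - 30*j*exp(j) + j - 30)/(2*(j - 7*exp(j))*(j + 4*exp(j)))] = ((j - 7*exp(j))*(j + 4*exp(j))*(j^3*exp(j) + 4*j^2*exp(j) - 28*j*exp(j) + 2*j - 30*exp(j) + 1) - (j - 7*exp(j))*(4*exp(j) + 1)*(j^3*exp(j) + j^2*exp(j) + j^2 - 30*j*exp(j) + j - 30) + (j + 4*exp(j))*(7*exp(j) - 1)*(j^3*exp(j) + j^2*exp(j) + j^2 - 30*j*exp(j) + j - 30))/(2*(j - 7*exp(j))^2*(j + 4*exp(j))^2)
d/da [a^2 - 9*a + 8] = 2*a - 9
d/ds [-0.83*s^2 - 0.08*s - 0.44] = -1.66*s - 0.08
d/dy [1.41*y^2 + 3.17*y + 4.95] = 2.82*y + 3.17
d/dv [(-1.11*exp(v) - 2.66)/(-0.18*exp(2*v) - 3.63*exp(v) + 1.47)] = (-(0.36*exp(v) + 3.63)*(1.11*exp(v) + 2.66) + 0.1998*exp(2*v) + 4.0293*exp(v) - 1.6317)*exp(v)/(0.18*exp(2*v) + 3.63*exp(v) - 1.47)^2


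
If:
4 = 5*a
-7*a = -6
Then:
No Solution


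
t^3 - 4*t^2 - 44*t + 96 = (t - 8)*(t - 2)*(t + 6)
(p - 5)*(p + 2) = p^2 - 3*p - 10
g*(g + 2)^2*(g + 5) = g^4 + 9*g^3 + 24*g^2 + 20*g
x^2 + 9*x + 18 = (x + 3)*(x + 6)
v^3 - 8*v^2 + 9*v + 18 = (v - 6)*(v - 3)*(v + 1)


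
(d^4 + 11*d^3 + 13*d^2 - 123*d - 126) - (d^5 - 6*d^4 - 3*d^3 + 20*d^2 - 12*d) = -d^5 + 7*d^4 + 14*d^3 - 7*d^2 - 111*d - 126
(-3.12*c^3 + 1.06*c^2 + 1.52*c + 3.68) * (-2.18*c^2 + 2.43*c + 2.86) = 6.8016*c^5 - 9.8924*c^4 - 9.661*c^3 - 1.2972*c^2 + 13.2896*c + 10.5248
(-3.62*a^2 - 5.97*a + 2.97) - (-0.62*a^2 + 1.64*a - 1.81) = -3.0*a^2 - 7.61*a + 4.78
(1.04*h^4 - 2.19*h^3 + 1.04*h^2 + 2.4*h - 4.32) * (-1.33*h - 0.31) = -1.3832*h^5 + 2.5903*h^4 - 0.7043*h^3 - 3.5144*h^2 + 5.0016*h + 1.3392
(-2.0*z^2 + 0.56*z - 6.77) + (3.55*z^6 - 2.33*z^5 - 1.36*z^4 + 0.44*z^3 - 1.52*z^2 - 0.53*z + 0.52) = 3.55*z^6 - 2.33*z^5 - 1.36*z^4 + 0.44*z^3 - 3.52*z^2 + 0.03*z - 6.25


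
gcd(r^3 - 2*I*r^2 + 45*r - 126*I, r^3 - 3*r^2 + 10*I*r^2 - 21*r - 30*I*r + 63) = r + 7*I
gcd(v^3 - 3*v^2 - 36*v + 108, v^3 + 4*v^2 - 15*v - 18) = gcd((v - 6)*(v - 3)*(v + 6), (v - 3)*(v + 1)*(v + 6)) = v^2 + 3*v - 18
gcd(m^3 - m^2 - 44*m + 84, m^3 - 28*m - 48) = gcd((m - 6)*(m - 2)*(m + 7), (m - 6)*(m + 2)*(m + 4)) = m - 6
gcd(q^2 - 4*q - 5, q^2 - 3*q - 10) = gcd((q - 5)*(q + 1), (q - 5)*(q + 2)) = q - 5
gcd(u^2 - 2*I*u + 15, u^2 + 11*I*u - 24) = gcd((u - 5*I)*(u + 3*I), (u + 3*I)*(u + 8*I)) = u + 3*I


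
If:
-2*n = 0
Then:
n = 0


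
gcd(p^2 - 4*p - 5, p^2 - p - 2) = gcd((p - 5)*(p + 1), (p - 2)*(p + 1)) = p + 1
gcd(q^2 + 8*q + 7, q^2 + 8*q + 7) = q^2 + 8*q + 7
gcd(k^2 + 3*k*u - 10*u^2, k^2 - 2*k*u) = -k + 2*u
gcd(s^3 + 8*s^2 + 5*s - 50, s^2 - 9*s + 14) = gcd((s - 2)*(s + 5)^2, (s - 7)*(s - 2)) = s - 2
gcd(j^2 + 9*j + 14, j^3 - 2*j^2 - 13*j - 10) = j + 2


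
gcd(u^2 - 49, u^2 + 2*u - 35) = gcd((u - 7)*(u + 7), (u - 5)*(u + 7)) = u + 7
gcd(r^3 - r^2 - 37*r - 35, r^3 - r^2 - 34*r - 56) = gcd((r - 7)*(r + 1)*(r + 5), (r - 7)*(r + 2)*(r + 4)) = r - 7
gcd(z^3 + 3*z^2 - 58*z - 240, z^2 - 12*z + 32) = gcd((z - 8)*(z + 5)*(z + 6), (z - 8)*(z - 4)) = z - 8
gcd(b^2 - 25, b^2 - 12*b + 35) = b - 5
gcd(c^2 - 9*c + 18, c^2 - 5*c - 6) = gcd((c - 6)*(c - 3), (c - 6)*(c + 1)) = c - 6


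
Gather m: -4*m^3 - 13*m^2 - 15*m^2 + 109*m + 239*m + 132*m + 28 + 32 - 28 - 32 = -4*m^3 - 28*m^2 + 480*m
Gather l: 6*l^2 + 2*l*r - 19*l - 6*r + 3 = 6*l^2 + l*(2*r - 19) - 6*r + 3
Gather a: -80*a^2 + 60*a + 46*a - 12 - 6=-80*a^2 + 106*a - 18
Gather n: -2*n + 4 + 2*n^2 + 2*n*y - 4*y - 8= 2*n^2 + n*(2*y - 2) - 4*y - 4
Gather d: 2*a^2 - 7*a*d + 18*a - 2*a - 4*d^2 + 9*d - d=2*a^2 + 16*a - 4*d^2 + d*(8 - 7*a)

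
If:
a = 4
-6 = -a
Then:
No Solution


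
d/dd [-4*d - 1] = -4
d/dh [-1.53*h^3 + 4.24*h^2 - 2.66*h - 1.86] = -4.59*h^2 + 8.48*h - 2.66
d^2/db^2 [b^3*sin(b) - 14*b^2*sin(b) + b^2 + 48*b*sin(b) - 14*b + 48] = -b^3*sin(b) + 14*b^2*sin(b) + 6*b^2*cos(b) - 42*b*sin(b) - 56*b*cos(b) - 28*sin(b) + 96*cos(b) + 2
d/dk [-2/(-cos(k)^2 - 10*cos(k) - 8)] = 4*(cos(k) + 5)*sin(k)/(cos(k)^2 + 10*cos(k) + 8)^2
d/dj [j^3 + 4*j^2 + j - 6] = 3*j^2 + 8*j + 1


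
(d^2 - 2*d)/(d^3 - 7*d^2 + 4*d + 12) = d/(d^2 - 5*d - 6)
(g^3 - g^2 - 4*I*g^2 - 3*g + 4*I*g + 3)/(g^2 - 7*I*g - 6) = (g^2 - g*(1 + 3*I) + 3*I)/(g - 6*I)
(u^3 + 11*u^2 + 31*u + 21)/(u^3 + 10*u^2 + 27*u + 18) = (u + 7)/(u + 6)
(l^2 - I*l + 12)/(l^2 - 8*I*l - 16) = (l + 3*I)/(l - 4*I)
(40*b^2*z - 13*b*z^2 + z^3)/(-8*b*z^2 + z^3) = (-5*b + z)/z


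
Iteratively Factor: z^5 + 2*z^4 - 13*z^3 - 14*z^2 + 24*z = (z - 1)*(z^4 + 3*z^3 - 10*z^2 - 24*z) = (z - 3)*(z - 1)*(z^3 + 6*z^2 + 8*z) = z*(z - 3)*(z - 1)*(z^2 + 6*z + 8) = z*(z - 3)*(z - 1)*(z + 4)*(z + 2)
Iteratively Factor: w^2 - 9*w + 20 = (w - 4)*(w - 5)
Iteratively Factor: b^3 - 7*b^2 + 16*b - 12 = (b - 3)*(b^2 - 4*b + 4) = (b - 3)*(b - 2)*(b - 2)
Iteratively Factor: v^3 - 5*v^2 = (v)*(v^2 - 5*v) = v^2*(v - 5)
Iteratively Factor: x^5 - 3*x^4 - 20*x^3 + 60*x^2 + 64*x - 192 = (x - 3)*(x^4 - 20*x^2 + 64) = (x - 3)*(x + 4)*(x^3 - 4*x^2 - 4*x + 16) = (x - 3)*(x + 2)*(x + 4)*(x^2 - 6*x + 8) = (x - 4)*(x - 3)*(x + 2)*(x + 4)*(x - 2)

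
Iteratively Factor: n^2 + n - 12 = (n - 3)*(n + 4)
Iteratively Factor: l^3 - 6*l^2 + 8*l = (l)*(l^2 - 6*l + 8) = l*(l - 2)*(l - 4)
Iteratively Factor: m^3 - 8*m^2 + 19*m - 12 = (m - 3)*(m^2 - 5*m + 4) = (m - 3)*(m - 1)*(m - 4)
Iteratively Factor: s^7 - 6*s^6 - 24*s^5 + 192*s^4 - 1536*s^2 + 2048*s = (s + 4)*(s^6 - 10*s^5 + 16*s^4 + 128*s^3 - 512*s^2 + 512*s) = (s - 4)*(s + 4)*(s^5 - 6*s^4 - 8*s^3 + 96*s^2 - 128*s) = (s - 4)^2*(s + 4)*(s^4 - 2*s^3 - 16*s^2 + 32*s) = (s - 4)^2*(s + 4)^2*(s^3 - 6*s^2 + 8*s) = (s - 4)^3*(s + 4)^2*(s^2 - 2*s) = s*(s - 4)^3*(s + 4)^2*(s - 2)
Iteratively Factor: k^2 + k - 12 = (k - 3)*(k + 4)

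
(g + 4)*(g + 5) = g^2 + 9*g + 20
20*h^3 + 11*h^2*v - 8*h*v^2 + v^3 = (-5*h + v)*(-4*h + v)*(h + v)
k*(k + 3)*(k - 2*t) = k^3 - 2*k^2*t + 3*k^2 - 6*k*t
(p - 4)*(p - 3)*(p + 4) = p^3 - 3*p^2 - 16*p + 48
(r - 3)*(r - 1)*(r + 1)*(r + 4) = r^4 + r^3 - 13*r^2 - r + 12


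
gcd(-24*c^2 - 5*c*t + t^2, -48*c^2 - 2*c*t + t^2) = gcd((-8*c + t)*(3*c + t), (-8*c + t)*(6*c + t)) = -8*c + t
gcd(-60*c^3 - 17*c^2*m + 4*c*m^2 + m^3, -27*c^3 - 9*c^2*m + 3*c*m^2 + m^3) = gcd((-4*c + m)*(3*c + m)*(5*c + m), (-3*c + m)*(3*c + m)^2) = 3*c + m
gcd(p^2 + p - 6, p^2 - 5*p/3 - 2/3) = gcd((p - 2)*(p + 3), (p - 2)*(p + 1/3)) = p - 2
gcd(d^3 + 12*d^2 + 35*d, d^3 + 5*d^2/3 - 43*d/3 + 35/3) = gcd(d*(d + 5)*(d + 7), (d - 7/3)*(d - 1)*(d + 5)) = d + 5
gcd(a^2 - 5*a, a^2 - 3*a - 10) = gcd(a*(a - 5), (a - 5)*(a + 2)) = a - 5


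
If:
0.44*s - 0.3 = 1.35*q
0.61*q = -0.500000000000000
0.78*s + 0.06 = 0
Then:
No Solution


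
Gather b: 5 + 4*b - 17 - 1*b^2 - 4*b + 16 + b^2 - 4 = 0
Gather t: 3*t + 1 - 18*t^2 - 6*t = -18*t^2 - 3*t + 1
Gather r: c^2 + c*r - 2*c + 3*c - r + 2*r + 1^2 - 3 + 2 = c^2 + c + r*(c + 1)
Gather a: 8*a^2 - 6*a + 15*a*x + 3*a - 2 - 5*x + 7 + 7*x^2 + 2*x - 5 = 8*a^2 + a*(15*x - 3) + 7*x^2 - 3*x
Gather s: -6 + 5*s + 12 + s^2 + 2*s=s^2 + 7*s + 6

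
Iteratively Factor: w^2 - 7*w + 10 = (w - 2)*(w - 5)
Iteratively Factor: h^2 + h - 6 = (h + 3)*(h - 2)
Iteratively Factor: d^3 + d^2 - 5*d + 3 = (d - 1)*(d^2 + 2*d - 3) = (d - 1)^2*(d + 3)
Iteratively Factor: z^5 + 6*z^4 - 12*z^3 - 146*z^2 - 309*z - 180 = (z - 5)*(z^4 + 11*z^3 + 43*z^2 + 69*z + 36) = (z - 5)*(z + 4)*(z^3 + 7*z^2 + 15*z + 9) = (z - 5)*(z + 3)*(z + 4)*(z^2 + 4*z + 3) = (z - 5)*(z + 1)*(z + 3)*(z + 4)*(z + 3)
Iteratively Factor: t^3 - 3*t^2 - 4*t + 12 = (t + 2)*(t^2 - 5*t + 6) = (t - 2)*(t + 2)*(t - 3)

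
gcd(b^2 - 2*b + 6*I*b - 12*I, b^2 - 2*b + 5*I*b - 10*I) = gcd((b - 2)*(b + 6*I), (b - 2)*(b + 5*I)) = b - 2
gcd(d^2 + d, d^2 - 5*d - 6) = d + 1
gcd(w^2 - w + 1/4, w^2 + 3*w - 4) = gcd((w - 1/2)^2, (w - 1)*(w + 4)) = 1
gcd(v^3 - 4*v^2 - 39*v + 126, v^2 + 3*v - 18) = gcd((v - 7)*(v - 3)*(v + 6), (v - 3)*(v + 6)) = v^2 + 3*v - 18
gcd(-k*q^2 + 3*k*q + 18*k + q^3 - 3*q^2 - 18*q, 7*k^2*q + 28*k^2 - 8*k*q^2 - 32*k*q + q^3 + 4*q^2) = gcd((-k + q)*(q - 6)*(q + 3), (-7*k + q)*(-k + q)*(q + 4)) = -k + q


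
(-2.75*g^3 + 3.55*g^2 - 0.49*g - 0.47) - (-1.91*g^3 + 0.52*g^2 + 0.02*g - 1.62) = -0.84*g^3 + 3.03*g^2 - 0.51*g + 1.15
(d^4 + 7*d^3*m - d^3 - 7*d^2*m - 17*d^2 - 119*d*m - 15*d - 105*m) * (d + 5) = d^5 + 7*d^4*m + 4*d^4 + 28*d^3*m - 22*d^3 - 154*d^2*m - 100*d^2 - 700*d*m - 75*d - 525*m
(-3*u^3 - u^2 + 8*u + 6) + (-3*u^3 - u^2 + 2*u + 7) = -6*u^3 - 2*u^2 + 10*u + 13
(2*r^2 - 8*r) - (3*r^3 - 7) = -3*r^3 + 2*r^2 - 8*r + 7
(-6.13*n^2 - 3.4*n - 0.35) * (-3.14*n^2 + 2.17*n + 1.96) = 19.2482*n^4 - 2.6261*n^3 - 18.2938*n^2 - 7.4235*n - 0.686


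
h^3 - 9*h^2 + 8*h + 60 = (h - 6)*(h - 5)*(h + 2)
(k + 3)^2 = k^2 + 6*k + 9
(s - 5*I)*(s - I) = s^2 - 6*I*s - 5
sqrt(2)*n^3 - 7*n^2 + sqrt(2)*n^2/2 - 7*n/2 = n*(n - 7*sqrt(2)/2)*(sqrt(2)*n + sqrt(2)/2)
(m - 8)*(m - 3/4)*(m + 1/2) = m^3 - 33*m^2/4 + 13*m/8 + 3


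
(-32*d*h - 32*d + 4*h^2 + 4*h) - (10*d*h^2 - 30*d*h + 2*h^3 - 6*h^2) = -10*d*h^2 - 2*d*h - 32*d - 2*h^3 + 10*h^2 + 4*h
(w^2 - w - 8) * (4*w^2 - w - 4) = 4*w^4 - 5*w^3 - 35*w^2 + 12*w + 32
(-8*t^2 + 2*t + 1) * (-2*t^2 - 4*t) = 16*t^4 + 28*t^3 - 10*t^2 - 4*t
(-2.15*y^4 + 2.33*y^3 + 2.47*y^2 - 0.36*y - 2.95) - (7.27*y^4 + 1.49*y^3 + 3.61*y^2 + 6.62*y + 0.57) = -9.42*y^4 + 0.84*y^3 - 1.14*y^2 - 6.98*y - 3.52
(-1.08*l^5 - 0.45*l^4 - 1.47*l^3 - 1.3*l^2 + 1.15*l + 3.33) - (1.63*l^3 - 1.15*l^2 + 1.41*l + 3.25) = -1.08*l^5 - 0.45*l^4 - 3.1*l^3 - 0.15*l^2 - 0.26*l + 0.0800000000000001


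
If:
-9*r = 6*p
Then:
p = -3*r/2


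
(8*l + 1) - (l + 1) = 7*l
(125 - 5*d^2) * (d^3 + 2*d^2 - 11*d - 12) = -5*d^5 - 10*d^4 + 180*d^3 + 310*d^2 - 1375*d - 1500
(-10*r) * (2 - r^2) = 10*r^3 - 20*r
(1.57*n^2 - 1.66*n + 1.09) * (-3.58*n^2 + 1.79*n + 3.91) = -5.6206*n^4 + 8.7531*n^3 - 0.734900000000001*n^2 - 4.5395*n + 4.2619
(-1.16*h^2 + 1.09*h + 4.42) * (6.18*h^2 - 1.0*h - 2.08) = -7.1688*h^4 + 7.8962*h^3 + 28.6384*h^2 - 6.6872*h - 9.1936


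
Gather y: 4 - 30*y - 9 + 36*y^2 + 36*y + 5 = 36*y^2 + 6*y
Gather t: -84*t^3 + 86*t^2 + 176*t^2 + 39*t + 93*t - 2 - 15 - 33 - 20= -84*t^3 + 262*t^2 + 132*t - 70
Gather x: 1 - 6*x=1 - 6*x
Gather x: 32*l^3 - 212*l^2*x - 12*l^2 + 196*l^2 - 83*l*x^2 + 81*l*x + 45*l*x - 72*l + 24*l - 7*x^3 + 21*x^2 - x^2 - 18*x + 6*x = 32*l^3 + 184*l^2 - 48*l - 7*x^3 + x^2*(20 - 83*l) + x*(-212*l^2 + 126*l - 12)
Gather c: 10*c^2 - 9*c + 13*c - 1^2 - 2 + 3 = 10*c^2 + 4*c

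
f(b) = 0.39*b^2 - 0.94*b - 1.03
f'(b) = 0.78*b - 0.94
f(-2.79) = 4.63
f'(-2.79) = -3.12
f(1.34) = -1.59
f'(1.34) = 0.11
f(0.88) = -1.56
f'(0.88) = -0.25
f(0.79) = -1.53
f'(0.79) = -0.32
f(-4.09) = 9.34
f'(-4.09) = -4.13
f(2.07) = -1.30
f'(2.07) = 0.67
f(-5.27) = 14.76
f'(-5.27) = -5.05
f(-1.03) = 0.35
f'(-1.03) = -1.74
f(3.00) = -0.34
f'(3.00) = 1.40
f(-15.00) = 100.82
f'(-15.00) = -12.64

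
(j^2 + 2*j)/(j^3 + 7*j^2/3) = 3*(j + 2)/(j*(3*j + 7))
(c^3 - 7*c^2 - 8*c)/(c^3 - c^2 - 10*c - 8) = c*(c - 8)/(c^2 - 2*c - 8)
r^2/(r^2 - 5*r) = r/(r - 5)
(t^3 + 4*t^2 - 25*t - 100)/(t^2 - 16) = (t^2 - 25)/(t - 4)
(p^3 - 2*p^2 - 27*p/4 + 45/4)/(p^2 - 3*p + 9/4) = (2*p^2 - p - 15)/(2*p - 3)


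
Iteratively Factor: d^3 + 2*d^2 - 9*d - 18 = (d + 3)*(d^2 - d - 6) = (d + 2)*(d + 3)*(d - 3)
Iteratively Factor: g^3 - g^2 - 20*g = (g)*(g^2 - g - 20) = g*(g - 5)*(g + 4)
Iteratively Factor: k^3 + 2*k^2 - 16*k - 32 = (k + 4)*(k^2 - 2*k - 8) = (k + 2)*(k + 4)*(k - 4)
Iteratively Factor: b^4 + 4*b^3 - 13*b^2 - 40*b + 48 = (b + 4)*(b^3 - 13*b + 12) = (b + 4)^2*(b^2 - 4*b + 3) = (b - 1)*(b + 4)^2*(b - 3)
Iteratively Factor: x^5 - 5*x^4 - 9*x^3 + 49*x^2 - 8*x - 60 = (x - 5)*(x^4 - 9*x^2 + 4*x + 12) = (x - 5)*(x + 1)*(x^3 - x^2 - 8*x + 12) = (x - 5)*(x + 1)*(x + 3)*(x^2 - 4*x + 4) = (x - 5)*(x - 2)*(x + 1)*(x + 3)*(x - 2)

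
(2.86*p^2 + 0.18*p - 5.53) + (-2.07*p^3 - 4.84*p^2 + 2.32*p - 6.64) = -2.07*p^3 - 1.98*p^2 + 2.5*p - 12.17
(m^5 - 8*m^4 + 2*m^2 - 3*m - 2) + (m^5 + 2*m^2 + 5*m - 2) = 2*m^5 - 8*m^4 + 4*m^2 + 2*m - 4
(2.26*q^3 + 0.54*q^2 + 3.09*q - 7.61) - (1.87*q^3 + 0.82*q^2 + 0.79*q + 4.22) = 0.39*q^3 - 0.28*q^2 + 2.3*q - 11.83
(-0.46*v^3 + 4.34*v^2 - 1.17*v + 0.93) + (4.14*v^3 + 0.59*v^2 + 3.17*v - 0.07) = 3.68*v^3 + 4.93*v^2 + 2.0*v + 0.86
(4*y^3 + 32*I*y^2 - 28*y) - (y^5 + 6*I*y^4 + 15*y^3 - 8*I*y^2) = -y^5 - 6*I*y^4 - 11*y^3 + 40*I*y^2 - 28*y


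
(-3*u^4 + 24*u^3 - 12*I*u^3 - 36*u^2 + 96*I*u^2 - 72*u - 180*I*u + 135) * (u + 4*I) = -3*u^5 + 24*u^4 - 24*I*u^4 + 12*u^3 + 192*I*u^3 - 456*u^2 - 324*I*u^2 + 855*u - 288*I*u + 540*I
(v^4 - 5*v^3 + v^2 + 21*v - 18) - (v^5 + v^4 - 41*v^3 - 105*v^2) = -v^5 + 36*v^3 + 106*v^2 + 21*v - 18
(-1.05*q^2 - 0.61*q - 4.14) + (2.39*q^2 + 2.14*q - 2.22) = 1.34*q^2 + 1.53*q - 6.36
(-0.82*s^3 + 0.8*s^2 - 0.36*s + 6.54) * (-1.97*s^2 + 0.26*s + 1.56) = 1.6154*s^5 - 1.7892*s^4 - 0.362*s^3 - 11.7294*s^2 + 1.1388*s + 10.2024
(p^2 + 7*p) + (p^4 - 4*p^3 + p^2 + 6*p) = p^4 - 4*p^3 + 2*p^2 + 13*p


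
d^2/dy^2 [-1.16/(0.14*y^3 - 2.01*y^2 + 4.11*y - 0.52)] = ((0.9744*y - 4.6632)*(0.14*y^3 - 2.01*y^2 + 4.11*y - 0.52) - 1.16*(0.42*y^2 - 4.02*y + 4.11)*(0.84*y^2 - 8.04*y + 8.22))/(0.14*y^3 - 2.01*y^2 + 4.11*y - 0.52)^3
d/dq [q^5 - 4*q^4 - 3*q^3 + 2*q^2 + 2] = q*(5*q^3 - 16*q^2 - 9*q + 4)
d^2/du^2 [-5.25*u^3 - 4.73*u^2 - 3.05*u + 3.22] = -31.5*u - 9.46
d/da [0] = 0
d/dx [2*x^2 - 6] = 4*x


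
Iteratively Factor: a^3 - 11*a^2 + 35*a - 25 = (a - 1)*(a^2 - 10*a + 25) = (a - 5)*(a - 1)*(a - 5)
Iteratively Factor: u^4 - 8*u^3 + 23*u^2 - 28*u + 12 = (u - 1)*(u^3 - 7*u^2 + 16*u - 12) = (u - 2)*(u - 1)*(u^2 - 5*u + 6) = (u - 3)*(u - 2)*(u - 1)*(u - 2)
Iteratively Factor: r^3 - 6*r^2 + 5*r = (r - 1)*(r^2 - 5*r) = r*(r - 1)*(r - 5)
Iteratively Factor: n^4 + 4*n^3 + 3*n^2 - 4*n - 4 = (n + 1)*(n^3 + 3*n^2 - 4) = (n + 1)*(n + 2)*(n^2 + n - 2) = (n - 1)*(n + 1)*(n + 2)*(n + 2)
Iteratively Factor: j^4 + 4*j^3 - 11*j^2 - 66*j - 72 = (j + 3)*(j^3 + j^2 - 14*j - 24) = (j + 2)*(j + 3)*(j^2 - j - 12) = (j - 4)*(j + 2)*(j + 3)*(j + 3)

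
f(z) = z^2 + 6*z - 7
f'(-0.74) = 4.52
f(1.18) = 1.47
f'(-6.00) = -6.00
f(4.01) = 33.14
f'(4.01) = 14.02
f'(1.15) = 8.30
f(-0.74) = -10.89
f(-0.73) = -10.85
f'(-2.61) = 0.78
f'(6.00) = 18.00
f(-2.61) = -15.85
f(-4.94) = -12.24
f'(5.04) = 16.08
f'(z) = 2*z + 6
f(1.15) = 1.22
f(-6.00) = -7.00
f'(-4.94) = -3.88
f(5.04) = 48.64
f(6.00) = 65.00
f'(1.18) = 8.36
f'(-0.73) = 4.54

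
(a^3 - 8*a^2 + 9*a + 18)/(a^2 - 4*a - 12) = (a^2 - 2*a - 3)/(a + 2)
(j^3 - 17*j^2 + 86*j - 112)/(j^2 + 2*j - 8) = (j^2 - 15*j + 56)/(j + 4)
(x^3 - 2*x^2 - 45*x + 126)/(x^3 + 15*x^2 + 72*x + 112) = (x^2 - 9*x + 18)/(x^2 + 8*x + 16)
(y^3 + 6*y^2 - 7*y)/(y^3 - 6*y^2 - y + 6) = y*(y + 7)/(y^2 - 5*y - 6)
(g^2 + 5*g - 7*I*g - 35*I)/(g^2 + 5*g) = (g - 7*I)/g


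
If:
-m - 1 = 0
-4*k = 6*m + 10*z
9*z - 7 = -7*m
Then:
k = -43/18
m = -1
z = 14/9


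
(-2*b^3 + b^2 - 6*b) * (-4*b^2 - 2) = 8*b^5 - 4*b^4 + 28*b^3 - 2*b^2 + 12*b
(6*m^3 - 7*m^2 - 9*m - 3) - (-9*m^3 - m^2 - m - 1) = 15*m^3 - 6*m^2 - 8*m - 2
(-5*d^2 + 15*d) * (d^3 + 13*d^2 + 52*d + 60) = -5*d^5 - 50*d^4 - 65*d^3 + 480*d^2 + 900*d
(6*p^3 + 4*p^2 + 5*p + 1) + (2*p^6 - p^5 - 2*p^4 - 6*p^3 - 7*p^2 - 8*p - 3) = 2*p^6 - p^5 - 2*p^4 - 3*p^2 - 3*p - 2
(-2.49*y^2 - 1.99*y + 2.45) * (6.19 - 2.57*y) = 6.3993*y^3 - 10.2988*y^2 - 18.6146*y + 15.1655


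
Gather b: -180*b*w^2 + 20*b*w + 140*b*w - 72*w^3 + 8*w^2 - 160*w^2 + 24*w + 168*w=b*(-180*w^2 + 160*w) - 72*w^3 - 152*w^2 + 192*w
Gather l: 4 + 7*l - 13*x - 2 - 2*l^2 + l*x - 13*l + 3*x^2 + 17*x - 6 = -2*l^2 + l*(x - 6) + 3*x^2 + 4*x - 4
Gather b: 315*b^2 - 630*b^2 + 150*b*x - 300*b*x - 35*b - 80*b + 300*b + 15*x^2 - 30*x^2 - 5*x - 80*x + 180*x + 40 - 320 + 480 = -315*b^2 + b*(185 - 150*x) - 15*x^2 + 95*x + 200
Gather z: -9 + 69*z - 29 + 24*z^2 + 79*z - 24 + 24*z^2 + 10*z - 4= 48*z^2 + 158*z - 66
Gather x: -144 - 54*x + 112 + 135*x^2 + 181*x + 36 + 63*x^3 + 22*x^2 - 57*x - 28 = 63*x^3 + 157*x^2 + 70*x - 24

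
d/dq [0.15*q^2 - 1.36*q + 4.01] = 0.3*q - 1.36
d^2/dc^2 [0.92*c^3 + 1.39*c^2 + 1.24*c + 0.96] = 5.52*c + 2.78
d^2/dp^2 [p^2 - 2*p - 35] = 2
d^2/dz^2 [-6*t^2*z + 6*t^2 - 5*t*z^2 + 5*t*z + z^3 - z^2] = -10*t + 6*z - 2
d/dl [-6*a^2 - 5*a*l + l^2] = -5*a + 2*l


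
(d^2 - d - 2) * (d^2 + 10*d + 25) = d^4 + 9*d^3 + 13*d^2 - 45*d - 50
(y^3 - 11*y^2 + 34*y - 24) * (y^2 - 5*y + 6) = y^5 - 16*y^4 + 95*y^3 - 260*y^2 + 324*y - 144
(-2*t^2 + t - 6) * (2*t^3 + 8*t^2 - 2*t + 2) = -4*t^5 - 14*t^4 - 54*t^2 + 14*t - 12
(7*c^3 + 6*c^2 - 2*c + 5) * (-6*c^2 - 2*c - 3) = -42*c^5 - 50*c^4 - 21*c^3 - 44*c^2 - 4*c - 15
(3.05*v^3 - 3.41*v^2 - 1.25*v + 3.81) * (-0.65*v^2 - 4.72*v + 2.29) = -1.9825*v^5 - 12.1795*v^4 + 23.8922*v^3 - 4.3854*v^2 - 20.8457*v + 8.7249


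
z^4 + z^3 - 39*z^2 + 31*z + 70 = (z - 5)*(z - 2)*(z + 1)*(z + 7)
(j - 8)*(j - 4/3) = j^2 - 28*j/3 + 32/3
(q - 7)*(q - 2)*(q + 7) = q^3 - 2*q^2 - 49*q + 98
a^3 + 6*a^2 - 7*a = a*(a - 1)*(a + 7)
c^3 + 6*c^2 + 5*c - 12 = (c - 1)*(c + 3)*(c + 4)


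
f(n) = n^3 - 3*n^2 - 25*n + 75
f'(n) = 3*n^2 - 6*n - 25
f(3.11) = -1.69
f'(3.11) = -14.64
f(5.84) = 25.86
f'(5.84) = 42.28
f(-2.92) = 97.52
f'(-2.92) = 18.10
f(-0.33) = 82.89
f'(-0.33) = -22.69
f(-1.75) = 104.20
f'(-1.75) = -5.31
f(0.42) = 64.04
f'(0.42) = -26.99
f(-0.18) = 79.40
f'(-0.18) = -23.82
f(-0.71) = 90.88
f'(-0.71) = -19.23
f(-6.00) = -99.00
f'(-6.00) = 119.00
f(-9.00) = -672.00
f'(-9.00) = 272.00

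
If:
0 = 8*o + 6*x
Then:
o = -3*x/4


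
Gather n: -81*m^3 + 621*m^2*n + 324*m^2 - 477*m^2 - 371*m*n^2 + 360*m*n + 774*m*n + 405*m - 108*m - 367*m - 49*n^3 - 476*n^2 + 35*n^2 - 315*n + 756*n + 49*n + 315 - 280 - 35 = -81*m^3 - 153*m^2 - 70*m - 49*n^3 + n^2*(-371*m - 441) + n*(621*m^2 + 1134*m + 490)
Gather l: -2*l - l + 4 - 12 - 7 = -3*l - 15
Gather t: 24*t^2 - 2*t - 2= 24*t^2 - 2*t - 2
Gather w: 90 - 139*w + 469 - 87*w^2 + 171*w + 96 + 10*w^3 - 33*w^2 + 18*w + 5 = 10*w^3 - 120*w^2 + 50*w + 660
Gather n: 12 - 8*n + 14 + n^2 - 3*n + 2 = n^2 - 11*n + 28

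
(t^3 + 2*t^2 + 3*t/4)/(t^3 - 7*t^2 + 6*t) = (t^2 + 2*t + 3/4)/(t^2 - 7*t + 6)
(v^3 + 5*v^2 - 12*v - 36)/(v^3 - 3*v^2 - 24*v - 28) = (v^2 + 3*v - 18)/(v^2 - 5*v - 14)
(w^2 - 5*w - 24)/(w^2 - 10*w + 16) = (w + 3)/(w - 2)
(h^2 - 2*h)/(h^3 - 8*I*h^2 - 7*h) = (2 - h)/(-h^2 + 8*I*h + 7)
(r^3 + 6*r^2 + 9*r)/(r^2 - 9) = r*(r + 3)/(r - 3)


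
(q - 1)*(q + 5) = q^2 + 4*q - 5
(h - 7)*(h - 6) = h^2 - 13*h + 42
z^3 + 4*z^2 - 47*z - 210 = (z - 7)*(z + 5)*(z + 6)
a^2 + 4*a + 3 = (a + 1)*(a + 3)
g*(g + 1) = g^2 + g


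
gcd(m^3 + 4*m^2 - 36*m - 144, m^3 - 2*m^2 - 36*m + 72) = m^2 - 36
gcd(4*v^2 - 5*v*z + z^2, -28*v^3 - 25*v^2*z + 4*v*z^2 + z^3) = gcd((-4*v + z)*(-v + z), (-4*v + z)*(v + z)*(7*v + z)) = -4*v + z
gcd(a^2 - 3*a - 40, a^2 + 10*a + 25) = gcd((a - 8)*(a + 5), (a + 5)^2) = a + 5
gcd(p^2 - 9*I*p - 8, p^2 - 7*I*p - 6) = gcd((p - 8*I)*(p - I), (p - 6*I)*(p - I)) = p - I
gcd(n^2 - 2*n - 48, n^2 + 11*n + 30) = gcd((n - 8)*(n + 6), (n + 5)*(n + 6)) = n + 6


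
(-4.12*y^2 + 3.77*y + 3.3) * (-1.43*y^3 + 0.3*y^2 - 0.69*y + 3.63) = 5.8916*y^5 - 6.6271*y^4 - 0.745199999999999*y^3 - 16.5669*y^2 + 11.4081*y + 11.979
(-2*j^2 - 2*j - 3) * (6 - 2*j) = 4*j^3 - 8*j^2 - 6*j - 18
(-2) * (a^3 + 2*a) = -2*a^3 - 4*a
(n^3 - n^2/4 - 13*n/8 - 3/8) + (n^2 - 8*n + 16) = n^3 + 3*n^2/4 - 77*n/8 + 125/8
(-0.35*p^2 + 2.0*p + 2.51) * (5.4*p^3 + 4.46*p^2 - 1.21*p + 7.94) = -1.89*p^5 + 9.239*p^4 + 22.8975*p^3 + 5.9956*p^2 + 12.8429*p + 19.9294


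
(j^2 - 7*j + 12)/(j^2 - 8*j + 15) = (j - 4)/(j - 5)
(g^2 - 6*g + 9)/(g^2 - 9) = (g - 3)/(g + 3)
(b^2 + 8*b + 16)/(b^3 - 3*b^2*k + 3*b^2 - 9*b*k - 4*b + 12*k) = (b + 4)/(b^2 - 3*b*k - b + 3*k)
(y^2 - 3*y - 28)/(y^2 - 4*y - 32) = (y - 7)/(y - 8)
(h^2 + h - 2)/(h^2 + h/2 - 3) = 2*(h - 1)/(2*h - 3)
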